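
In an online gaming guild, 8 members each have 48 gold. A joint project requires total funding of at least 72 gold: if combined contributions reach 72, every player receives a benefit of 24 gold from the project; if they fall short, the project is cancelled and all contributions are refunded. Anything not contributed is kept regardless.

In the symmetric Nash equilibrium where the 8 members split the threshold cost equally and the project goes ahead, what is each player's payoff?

63 gold

Equal share of the threshold: 72/8 = 9.
At this profile no one gains by cutting their contribution: any cut drops the total below 72, the project is cancelled, contributions are refunded, and the deviator ends with 48, which is less than 48 − 9 + 24 = 63. Contributing more than 9 just wastes the excess. So contributing exactly 9 is a best response.
Each player's payoff: 48 − 9 + 24 = 63.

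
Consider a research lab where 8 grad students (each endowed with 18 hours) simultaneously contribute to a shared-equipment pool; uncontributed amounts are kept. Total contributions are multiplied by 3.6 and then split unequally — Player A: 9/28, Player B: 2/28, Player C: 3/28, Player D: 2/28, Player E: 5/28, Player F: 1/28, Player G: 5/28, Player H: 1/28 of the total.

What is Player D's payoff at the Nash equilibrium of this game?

Player j's private return per contributed unit is 3.6 × (j's share). Contributing is weakly dominant for j when that share is at least 1/3.6 = 0.2778, and contributing 0 is dominant otherwise.
The only share above 0.2778 is Player A's 9/28, contributing 18; the remaining 7 contribute 0. Total contributed: 18.
Player D keeps 18 and receives 3.6 × 18 × 2/28 = 4.63 from the shared-equipment pool, for a payoff of 22.63.

22.63 hours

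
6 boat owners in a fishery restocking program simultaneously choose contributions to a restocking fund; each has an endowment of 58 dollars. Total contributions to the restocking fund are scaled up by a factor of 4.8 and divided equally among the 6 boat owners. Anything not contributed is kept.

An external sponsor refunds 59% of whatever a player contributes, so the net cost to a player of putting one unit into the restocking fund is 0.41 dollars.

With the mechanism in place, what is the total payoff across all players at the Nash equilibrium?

The effective private return per unit is now (4.8/6) / 0.41 = 1.9512 > 1, so every player's dominant strategy flips to full contribution.
So the Nash equilibrium is full contribution by all 6; the group earns 6 × (58 × 0.59 + 4.8 × 58) = 1875.72.

1875.72 dollars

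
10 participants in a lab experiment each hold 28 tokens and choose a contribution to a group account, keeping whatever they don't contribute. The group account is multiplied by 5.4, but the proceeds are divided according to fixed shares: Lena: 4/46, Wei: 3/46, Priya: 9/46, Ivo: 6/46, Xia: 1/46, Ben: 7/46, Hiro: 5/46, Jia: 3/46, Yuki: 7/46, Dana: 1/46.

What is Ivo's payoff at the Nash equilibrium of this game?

For player j, contributing a unit is worthwhile iff 5.4 × (j's share) ≥ 1, i.e. iff j's share is at least 0.1852.
Priya alone (share 9/46) is above the threshold, contributing 28; the remaining 9 contribute 0. Total contributed: 28.
Ivo keeps 28 and receives 5.4 × 28 × 6/46 = 19.72 from the group account, for a payoff of 47.72.

47.72 tokens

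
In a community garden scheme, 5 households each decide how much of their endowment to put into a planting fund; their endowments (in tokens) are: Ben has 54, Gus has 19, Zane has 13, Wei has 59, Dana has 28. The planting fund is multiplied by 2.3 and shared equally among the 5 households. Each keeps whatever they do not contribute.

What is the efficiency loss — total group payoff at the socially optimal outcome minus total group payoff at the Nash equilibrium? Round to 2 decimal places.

The private return per contributed unit is 2.3/5 = 0.4600 < 1 for every player regardless of endowment, so the Nash equilibrium is zero contribution and the group total is Σ E_j = 54 + 19 + 13 + 59 + 28 = 173.
Each contributed unit returns 2.300 to the group, so the social optimum is full contribution by everyone: group total = 2.300 × 173 = 397.90.
Efficiency loss = (2.300 − 1) × 173 = 224.90.

224.90 tokens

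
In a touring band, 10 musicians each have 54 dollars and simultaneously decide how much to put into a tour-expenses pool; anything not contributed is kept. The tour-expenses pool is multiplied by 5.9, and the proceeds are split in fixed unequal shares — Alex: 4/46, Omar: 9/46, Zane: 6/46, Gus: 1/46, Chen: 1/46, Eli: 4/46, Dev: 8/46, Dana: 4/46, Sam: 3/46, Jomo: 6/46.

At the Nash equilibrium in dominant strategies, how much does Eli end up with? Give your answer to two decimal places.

Each unit j contributes comes back to j as 5.9 × (j's share), so j prefers to contribute only if that share exceeds 1/5.9 = 0.1695; otherwise keeping the unit dominates.
Omar and Dev are above the threshold, contributing 54 each; the remaining 8 contribute 0. Total contributed: 108.
Eli keeps 54 and receives 5.9 × 108 × 4/46 = 55.41 from the tour-expenses pool, for a payoff of 109.41.

109.41 dollars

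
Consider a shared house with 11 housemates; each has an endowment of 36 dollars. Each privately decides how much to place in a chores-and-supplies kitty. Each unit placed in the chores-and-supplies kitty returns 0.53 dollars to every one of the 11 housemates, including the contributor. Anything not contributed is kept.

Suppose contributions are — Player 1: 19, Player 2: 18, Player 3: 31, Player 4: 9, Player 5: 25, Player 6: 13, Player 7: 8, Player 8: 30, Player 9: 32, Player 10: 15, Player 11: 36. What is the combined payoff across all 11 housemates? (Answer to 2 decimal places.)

1535.88 dollars

Total contributed: 19 + 18 + 31 + 9 + 25 + 13 + 8 + 30 + 32 + 15 + 36 = 236; total kept: 11 × 36 − 236 = 160.
The chores-and-supplies kitty pays out 0.53 × 11 × 236 = 1375.88 in aggregate.
Group total = 160 + 1375.88 = 1535.88.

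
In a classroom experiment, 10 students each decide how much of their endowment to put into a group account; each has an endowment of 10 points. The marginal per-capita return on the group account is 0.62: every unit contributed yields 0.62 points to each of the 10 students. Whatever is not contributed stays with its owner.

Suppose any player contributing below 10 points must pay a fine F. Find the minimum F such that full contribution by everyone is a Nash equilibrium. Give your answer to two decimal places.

3.80 points

Given the others contribute fully, the best deviation is to contribute 0 (any partial contribution still incurs the fine and gives up units whose private return 0.62 is below 1).
Deviating from 10 to 0 saves 10 points but forfeits the deviator's share of the drop in the group account: 0.62 × 10 = 6.20.
So the deviation gain is 10 − 6.20 = 3.80, and the fine must be at least 3.80 points to wipe it out.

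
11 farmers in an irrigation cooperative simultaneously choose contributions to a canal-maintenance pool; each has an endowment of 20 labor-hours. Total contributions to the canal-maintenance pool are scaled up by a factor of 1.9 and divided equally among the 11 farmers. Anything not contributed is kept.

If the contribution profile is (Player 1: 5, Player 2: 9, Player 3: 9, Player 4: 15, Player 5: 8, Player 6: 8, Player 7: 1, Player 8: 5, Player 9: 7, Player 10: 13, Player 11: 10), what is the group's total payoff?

Total contributed: 5 + 9 + 9 + 15 + 8 + 8 + 1 + 5 + 7 + 13 + 10 = 90; total kept: 11 × 20 − 90 = 130.
The canal-maintenance pool pays out 1.9 × 90 = 171.00 in aggregate.
Group total = 130 + 171.00 = 301.00.

301.00 labor-hours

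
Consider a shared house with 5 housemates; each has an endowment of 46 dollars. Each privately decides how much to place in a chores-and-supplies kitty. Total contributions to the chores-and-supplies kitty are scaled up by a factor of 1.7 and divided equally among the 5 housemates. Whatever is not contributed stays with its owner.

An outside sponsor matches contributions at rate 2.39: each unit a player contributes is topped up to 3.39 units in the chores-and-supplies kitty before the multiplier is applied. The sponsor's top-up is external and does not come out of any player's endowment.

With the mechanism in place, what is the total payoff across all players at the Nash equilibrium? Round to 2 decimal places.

1325.49 dollars

With the mechanism, a contributed unit returns 1.7 × 3.39 / 5 = 1.1526 per unit of net cost to the contributor — now above 1 — so contributing fully is weakly dominant for every player.
At the Nash equilibrium everyone contributes 46. Group total payoff = 1.7 × 3.39 × 230 = 1325.49.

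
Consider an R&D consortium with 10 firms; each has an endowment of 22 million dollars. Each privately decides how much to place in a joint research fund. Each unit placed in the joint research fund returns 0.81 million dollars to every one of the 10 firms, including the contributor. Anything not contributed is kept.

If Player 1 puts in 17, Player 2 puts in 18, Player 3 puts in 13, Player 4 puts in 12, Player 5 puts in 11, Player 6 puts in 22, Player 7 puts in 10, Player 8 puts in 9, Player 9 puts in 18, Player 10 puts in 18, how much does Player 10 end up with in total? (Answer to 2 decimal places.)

Total contributed: 17 + 18 + 13 + 12 + 11 + 22 + 10 + 9 + 18 + 18 = 148.
Each receives 0.81 × 148 = 119.88 from the joint research fund.
Player 10 keeps 22 − 18 = 4, so Player 10's payoff is 4 + 119.88 = 123.88.

123.88 million dollars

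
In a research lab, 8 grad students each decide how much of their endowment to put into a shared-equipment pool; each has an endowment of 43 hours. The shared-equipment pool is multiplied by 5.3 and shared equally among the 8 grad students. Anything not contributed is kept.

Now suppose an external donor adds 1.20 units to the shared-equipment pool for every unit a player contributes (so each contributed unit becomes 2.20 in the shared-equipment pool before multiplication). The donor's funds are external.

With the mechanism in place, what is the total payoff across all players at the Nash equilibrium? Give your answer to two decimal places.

Under the mechanism each unit contributed yields 5.3 × 2.20 / 8 = 1.4575 back to its contributor per unit of net cost, which exceeds 1, making full contribution the dominant choice for everyone.
So the Nash equilibrium is full contribution by all 8; the group earns 5.3 × 2.20 × 344 = 4011.04.

4011.04 hours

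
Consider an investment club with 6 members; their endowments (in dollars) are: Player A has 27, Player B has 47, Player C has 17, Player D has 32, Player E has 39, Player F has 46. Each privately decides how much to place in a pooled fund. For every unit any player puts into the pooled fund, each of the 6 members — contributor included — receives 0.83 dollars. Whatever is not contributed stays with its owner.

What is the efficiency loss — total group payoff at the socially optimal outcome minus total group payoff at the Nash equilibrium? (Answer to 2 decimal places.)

827.84 dollars

The private return per contributed unit is 0.83 < 1 for everyone, so the Nash equilibrium is zero contribution and the group total is Σ E_j = 27 + 47 + 17 + 32 + 39 + 46 = 208.
Each contributed unit returns 4.980 to the group, so the social optimum is full contribution by everyone: group total = 4.980 × 208 = 1035.84.
Efficiency loss = (4.980 − 1) × 208 = 827.84.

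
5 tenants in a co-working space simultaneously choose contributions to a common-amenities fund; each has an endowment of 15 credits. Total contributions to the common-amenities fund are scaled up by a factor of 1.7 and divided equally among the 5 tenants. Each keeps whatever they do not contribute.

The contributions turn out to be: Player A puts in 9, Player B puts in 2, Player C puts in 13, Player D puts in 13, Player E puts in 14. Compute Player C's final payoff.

Total contributed: 9 + 2 + 13 + 13 + 14 = 51.
Each receives 1.7 × 51 / 5 = 17.34 from the common-amenities fund.
Player C keeps 15 − 13 = 2, so Player C's payoff is 2 + 17.34 = 19.34.

19.34 credits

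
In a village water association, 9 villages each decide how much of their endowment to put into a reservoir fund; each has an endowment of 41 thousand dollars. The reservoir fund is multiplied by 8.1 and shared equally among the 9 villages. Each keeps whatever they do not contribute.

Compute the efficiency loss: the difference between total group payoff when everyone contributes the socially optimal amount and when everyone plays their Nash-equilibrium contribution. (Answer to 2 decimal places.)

Each contributed unit returns 8.1/9 = 0.9000 to its contributor — below 1 — so contributing 0 is dominant for every player. At the Nash equilibrium everyone keeps their 41, and the group total is 9 × 41 = 369.
Each contributed unit returns 8.100 to the group as a whole (0.9000 to each of 9 players), which exceeds 1, so the social optimum is full contribution: group total = 8.100 × 369 = 2988.90.
Efficiency loss = 2988.90 − 369 = 2619.90.

2619.90 thousand dollars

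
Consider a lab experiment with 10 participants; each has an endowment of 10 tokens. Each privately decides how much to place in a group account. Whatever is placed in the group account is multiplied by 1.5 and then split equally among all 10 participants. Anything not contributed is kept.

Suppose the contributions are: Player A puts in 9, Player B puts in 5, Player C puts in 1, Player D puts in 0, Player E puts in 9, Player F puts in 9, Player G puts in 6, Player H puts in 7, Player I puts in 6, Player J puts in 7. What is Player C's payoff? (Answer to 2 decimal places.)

Total contributed: 9 + 5 + 1 + 0 + 9 + 9 + 6 + 7 + 6 + 7 = 59.
Each receives 1.5 × 59 / 10 = 8.85 from the group account.
Player C keeps 10 − 1 = 9, so Player C's payoff is 9 + 8.85 = 17.85.

17.85 tokens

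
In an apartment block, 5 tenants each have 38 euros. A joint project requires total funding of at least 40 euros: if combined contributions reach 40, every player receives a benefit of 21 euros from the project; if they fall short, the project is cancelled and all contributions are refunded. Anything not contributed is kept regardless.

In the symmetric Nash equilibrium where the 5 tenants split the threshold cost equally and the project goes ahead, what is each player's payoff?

Equal share of the threshold: 40/5 = 8.
At this profile no one gains by cutting their contribution: any cut drops the total below 40, the project is cancelled, contributions are refunded, and the deviator ends with 38, which is less than 38 − 8 + 21 = 51. Contributing more than 8 just wastes the excess. So contributing exactly 8 is a best response.
Each player's payoff: 38 − 8 + 21 = 51.

51 euros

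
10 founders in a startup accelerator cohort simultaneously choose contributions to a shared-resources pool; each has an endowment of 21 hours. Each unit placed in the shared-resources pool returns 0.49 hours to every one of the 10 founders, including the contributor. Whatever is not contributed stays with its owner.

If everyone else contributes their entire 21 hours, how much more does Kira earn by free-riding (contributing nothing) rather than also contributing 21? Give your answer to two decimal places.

10.71 hours

Switching from a contribution of 21 to 0 lets Kira keep an extra 21 hours, but lowers the shared-resources pool by 21, which costs Kira their own share of that drop: 0.49 × 21 = 10.29.
Net gain = 21 − 10.29 = 10.71. The private return per contributed unit (0.49) is below 1, so free-riding is indeed the best response regardless of what the others do.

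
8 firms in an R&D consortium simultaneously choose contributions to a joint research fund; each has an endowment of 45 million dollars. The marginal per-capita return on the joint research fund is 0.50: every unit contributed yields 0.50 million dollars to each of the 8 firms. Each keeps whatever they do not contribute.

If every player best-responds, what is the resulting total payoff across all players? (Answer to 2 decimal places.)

The private return per contributed unit is 0.50 < 1, so contributing 0 is dominant for every player. At the Nash equilibrium everyone keeps their 45, and the group total is 8 × 45 = 360.

360.00 million dollars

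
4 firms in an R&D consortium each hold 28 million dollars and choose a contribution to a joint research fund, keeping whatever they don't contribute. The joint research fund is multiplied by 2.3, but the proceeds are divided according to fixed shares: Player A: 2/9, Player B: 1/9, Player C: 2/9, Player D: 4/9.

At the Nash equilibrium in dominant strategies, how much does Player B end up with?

35.16 million dollars

Each unit j contributes comes back to j as 2.3 × (j's share), so j prefers to contribute only if that share exceeds 1/2.3 = 0.4348; otherwise keeping the unit dominates.
Only Player D (4/9) clears that bar, contributing 28; the remaining 3 contribute 0. Total contributed: 28.
Player B keeps 28 and receives 2.3 × 28 × 1/9 = 7.16 from the joint research fund, for a payoff of 35.16.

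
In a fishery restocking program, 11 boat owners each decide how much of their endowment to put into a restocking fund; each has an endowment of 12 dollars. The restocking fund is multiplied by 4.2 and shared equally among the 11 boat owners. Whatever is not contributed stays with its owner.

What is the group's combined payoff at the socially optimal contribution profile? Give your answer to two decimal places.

554.40 dollars

Each contributed unit returns 4.200 to the group as a whole (0.3818 to each of 11 players), which exceeds 1, so the social optimum is full contribution: group total = 4.200 × 132 = 554.40.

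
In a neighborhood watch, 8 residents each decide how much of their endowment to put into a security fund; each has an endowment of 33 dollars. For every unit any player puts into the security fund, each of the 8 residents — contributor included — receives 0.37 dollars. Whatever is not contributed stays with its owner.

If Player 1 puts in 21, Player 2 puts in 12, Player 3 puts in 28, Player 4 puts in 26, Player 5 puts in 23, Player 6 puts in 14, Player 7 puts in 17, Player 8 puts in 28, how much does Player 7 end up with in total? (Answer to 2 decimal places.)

Total contributed: 21 + 12 + 28 + 26 + 23 + 14 + 17 + 28 = 169.
Each receives 0.37 × 169 = 62.53 from the security fund.
Player 7 keeps 33 − 17 = 16, so Player 7's payoff is 16 + 62.53 = 78.53.

78.53 dollars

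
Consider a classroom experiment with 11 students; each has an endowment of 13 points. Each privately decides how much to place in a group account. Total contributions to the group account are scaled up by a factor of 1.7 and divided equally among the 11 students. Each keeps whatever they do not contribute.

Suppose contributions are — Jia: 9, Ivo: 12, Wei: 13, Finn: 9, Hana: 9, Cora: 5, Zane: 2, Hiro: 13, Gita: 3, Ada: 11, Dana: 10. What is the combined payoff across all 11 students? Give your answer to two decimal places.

210.20 points

Total contributed: 9 + 12 + 13 + 9 + 9 + 5 + 2 + 13 + 3 + 11 + 10 = 96; total kept: 11 × 13 − 96 = 47.
The group account pays out 1.7 × 96 = 163.20 in aggregate.
Group total = 47 + 163.20 = 210.20.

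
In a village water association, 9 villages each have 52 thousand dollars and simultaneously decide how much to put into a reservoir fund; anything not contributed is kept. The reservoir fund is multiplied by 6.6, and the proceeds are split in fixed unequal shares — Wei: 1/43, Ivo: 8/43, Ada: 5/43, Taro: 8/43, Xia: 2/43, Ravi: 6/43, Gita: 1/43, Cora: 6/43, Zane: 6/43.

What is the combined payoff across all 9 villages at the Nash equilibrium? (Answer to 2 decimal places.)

Player j's private return per contributed unit is 6.6 × (j's share). Contributing is weakly dominant for j when that share is at least 1/6.6 = 0.1515, and contributing 0 is dominant otherwise.
Ivo and Taro are above the threshold, contributing 52 each; the remaining 7 contribute 0. Total contributed: 104.
The reservoir fund pays out 6.6 × 104 = 686.40 in total (split across the unequal shares, but the aggregate is all that matters for the group sum).
The 7 free-riders keep 52 each, adding 364. Group total = 364 + 686.40 = 1050.40.

1050.40 thousand dollars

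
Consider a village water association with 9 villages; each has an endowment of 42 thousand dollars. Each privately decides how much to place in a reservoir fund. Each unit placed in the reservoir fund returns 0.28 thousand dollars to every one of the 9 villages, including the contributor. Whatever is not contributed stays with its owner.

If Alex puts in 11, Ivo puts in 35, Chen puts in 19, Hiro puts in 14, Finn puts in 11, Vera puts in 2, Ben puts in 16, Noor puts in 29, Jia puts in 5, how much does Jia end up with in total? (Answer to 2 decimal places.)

Total contributed: 11 + 35 + 19 + 14 + 11 + 2 + 16 + 29 + 5 = 142.
Each receives 0.28 × 142 = 39.76 from the reservoir fund.
Jia keeps 42 − 5 = 37, so Jia's payoff is 37 + 39.76 = 76.76.

76.76 thousand dollars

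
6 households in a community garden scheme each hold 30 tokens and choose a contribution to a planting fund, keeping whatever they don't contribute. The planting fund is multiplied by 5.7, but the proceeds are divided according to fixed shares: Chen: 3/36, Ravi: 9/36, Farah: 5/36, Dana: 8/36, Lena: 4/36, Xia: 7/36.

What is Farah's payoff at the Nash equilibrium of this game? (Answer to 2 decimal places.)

101.25 tokens

A player with share s gets back 5.7·s per unit contributed, so full contribution is dominant for anyone with s > 1/5.7 = 0.1754 and zero contribution is dominant for anyone below.
Ravi, Dana and Xia clear that bar, contributing 30 each; the remaining 3 contribute 0. Total contributed: 90.
Farah keeps 30 and receives 5.7 × 90 × 5/36 = 71.25 from the planting fund, for a payoff of 101.25.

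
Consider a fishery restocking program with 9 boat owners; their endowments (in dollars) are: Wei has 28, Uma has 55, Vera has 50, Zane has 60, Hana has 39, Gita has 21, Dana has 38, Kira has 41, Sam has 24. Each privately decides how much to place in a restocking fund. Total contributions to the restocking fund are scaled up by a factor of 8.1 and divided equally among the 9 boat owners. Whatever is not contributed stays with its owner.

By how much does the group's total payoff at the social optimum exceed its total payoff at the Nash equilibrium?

The private return per contributed unit is 8.1/9 = 0.9000 < 1 for every player regardless of endowment, so the Nash equilibrium is zero contribution and the group total is Σ E_j = 28 + 55 + 50 + 60 + 39 + 21 + 38 + 41 + 24 = 356.
Each contributed unit returns 8.100 to the group, so the social optimum is full contribution by everyone: group total = 8.100 × 356 = 2883.60.
Efficiency loss = (8.100 − 1) × 356 = 2527.60.

2527.60 dollars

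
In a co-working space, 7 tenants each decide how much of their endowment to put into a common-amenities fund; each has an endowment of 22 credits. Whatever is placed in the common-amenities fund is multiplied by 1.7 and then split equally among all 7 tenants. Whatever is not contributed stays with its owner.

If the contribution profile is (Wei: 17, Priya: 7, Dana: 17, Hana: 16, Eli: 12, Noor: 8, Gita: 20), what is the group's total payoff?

Total contributed: 17 + 7 + 17 + 16 + 12 + 8 + 20 = 97; total kept: 7 × 22 − 97 = 57.
The common-amenities fund pays out 1.7 × 97 = 164.90 in aggregate.
Group total = 57 + 164.90 = 221.90.

221.90 credits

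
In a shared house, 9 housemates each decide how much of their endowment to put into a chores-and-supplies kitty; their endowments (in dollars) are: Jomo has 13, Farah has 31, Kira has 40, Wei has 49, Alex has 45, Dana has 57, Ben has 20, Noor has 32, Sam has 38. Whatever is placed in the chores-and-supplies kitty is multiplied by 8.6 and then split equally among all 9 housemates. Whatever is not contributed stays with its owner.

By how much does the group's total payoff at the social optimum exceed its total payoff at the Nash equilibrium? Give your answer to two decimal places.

2470.00 dollars

The private return per contributed unit is 8.6/9 = 0.9556 < 1 for every player regardless of endowment, so the Nash equilibrium is zero contribution and the group total is Σ E_j = 13 + 31 + 40 + 49 + 45 + 57 + 20 + 32 + 38 = 325.
Each contributed unit returns 8.600 to the group, so the social optimum is full contribution by everyone: group total = 8.600 × 325 = 2795.00.
Efficiency loss = (8.600 − 1) × 325 = 2470.00.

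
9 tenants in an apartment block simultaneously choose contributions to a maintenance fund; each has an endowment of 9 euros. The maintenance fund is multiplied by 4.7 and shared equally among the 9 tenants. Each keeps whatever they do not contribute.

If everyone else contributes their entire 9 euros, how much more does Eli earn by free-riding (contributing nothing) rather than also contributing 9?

Switching from a contribution of 9 to 0 lets Eli keep an extra 9 euros, but lowers the maintenance fund by 9, which costs Eli their own share of that drop: 4.7/9 × 9 = 4.70.
Net gain = 9 − 4.70 = 4.30. The private return per contributed unit (0.5222) is below 1, so free-riding is indeed the best response regardless of what the others do.

4.30 euros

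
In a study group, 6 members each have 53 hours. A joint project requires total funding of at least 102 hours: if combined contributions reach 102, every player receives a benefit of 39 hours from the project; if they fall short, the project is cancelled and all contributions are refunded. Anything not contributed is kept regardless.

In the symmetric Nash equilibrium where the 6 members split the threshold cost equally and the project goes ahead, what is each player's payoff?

Equal share of the threshold: 102/6 = 17.
At this profile no one gains by cutting their contribution: any cut drops the total below 102, the project is cancelled, contributions are refunded, and the deviator ends with 53, which is less than 53 − 17 + 39 = 75. Contributing more than 17 just wastes the excess. So contributing exactly 17 is a best response.
Each player's payoff: 53 − 17 + 39 = 75.

75 hours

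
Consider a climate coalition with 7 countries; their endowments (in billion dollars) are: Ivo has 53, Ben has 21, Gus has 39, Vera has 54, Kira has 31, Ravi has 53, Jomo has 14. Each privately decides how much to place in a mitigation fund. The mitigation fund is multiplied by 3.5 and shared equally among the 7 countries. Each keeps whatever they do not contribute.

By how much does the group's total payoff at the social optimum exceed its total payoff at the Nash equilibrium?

662.50 billion dollars

The private return per contributed unit is 3.5/7 = 0.5000 < 1 for every player regardless of endowment, so the Nash equilibrium is zero contribution and the group total is Σ E_j = 53 + 21 + 39 + 54 + 31 + 53 + 14 = 265.
Each contributed unit returns 3.500 to the group, so the social optimum is full contribution by everyone: group total = 3.500 × 265 = 927.50.
Efficiency loss = (3.500 − 1) × 265 = 662.50.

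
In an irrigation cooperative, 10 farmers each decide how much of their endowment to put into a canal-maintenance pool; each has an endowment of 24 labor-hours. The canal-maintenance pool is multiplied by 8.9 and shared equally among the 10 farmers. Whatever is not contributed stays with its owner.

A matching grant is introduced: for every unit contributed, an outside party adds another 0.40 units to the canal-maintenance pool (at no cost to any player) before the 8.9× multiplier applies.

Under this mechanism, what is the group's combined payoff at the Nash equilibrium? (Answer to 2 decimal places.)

2990.40 labor-hours

The effective private return per unit is now 8.9 × 1.40 / 10 = 1.2460 > 1, so every player's dominant strategy flips to full contribution.
So the Nash equilibrium is full contribution by all 10; the group earns 8.9 × 1.40 × 240 = 2990.40.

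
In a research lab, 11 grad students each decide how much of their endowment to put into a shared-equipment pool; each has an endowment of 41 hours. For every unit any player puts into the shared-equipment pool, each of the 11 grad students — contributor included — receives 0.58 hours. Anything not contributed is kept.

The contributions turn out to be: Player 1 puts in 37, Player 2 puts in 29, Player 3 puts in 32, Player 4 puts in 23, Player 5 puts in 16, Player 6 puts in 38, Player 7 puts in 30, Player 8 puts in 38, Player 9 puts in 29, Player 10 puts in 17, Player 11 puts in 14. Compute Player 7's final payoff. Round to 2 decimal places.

186.74 hours

Total contributed: 37 + 29 + 32 + 23 + 16 + 38 + 30 + 38 + 29 + 17 + 14 = 303.
Each receives 0.58 × 303 = 175.74 from the shared-equipment pool.
Player 7 keeps 41 − 30 = 11, so Player 7's payoff is 11 + 175.74 = 186.74.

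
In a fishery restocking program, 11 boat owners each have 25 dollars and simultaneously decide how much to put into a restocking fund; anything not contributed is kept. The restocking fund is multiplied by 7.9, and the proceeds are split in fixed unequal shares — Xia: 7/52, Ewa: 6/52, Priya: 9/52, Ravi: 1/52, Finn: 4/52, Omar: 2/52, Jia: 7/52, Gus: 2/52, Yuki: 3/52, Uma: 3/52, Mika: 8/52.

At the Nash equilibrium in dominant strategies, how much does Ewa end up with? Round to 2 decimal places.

Player j's private return per contributed unit is 7.9 × (j's share). Contributing is weakly dominant for j when that share is at least 1/7.9 = 0.1266, and contributing 0 is dominant otherwise.
The shares above 0.1266 belong to Xia, Priya, Jia and Mika, contributing 25 each; the remaining 7 contribute 0. Total contributed: 100.
Ewa keeps 25 and receives 7.9 × 100 × 6/52 = 91.15 from the restocking fund, for a payoff of 116.15.

116.15 dollars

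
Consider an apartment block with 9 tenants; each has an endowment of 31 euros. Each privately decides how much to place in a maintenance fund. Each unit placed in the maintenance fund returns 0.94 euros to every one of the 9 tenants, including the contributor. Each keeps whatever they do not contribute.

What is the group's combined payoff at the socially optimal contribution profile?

2360.34 euros

Each contributed unit returns 8.460 to the group as a whole (0.94 to each of 9 players), which exceeds 1, so the social optimum is full contribution: group total = 8.460 × 279 = 2360.34.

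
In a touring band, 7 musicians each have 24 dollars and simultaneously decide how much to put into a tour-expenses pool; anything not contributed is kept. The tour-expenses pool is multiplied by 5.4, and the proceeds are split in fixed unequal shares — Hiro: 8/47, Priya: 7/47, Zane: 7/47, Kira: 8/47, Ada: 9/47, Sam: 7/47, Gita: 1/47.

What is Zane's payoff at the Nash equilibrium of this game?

A player with share s gets back 5.4·s per unit contributed, so full contribution is dominant for anyone with s > 1/5.4 = 0.1852 and zero contribution is dominant for anyone below.
Only Ada (9/47) clears that bar, contributing 24; the remaining 6 contribute 0. Total contributed: 24.
Zane keeps 24 and receives 5.4 × 24 × 7/47 = 19.30 from the tour-expenses pool, for a payoff of 43.30.

43.30 dollars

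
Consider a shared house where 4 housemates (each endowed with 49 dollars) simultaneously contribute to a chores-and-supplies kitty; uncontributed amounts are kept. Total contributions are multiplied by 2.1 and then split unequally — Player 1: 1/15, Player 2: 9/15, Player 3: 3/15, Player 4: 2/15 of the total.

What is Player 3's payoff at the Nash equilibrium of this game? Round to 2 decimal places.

A player with share s gets back 2.1·s per unit contributed, so full contribution is dominant for anyone with s > 1/2.1 = 0.4762 and zero contribution is dominant for anyone below.
Player 2 alone (share 9/15) is above the threshold, contributing 49; the remaining 3 contribute 0. Total contributed: 49.
Player 3 keeps 49 and receives 2.1 × 49 × 3/15 = 20.58 from the chores-and-supplies kitty, for a payoff of 69.58.

69.58 dollars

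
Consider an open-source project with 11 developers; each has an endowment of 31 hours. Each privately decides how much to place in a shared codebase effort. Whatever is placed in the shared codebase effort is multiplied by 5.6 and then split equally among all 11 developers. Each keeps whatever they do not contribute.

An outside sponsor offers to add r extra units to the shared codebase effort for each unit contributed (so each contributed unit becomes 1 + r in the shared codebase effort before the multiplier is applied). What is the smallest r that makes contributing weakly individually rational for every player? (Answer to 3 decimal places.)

With matching at rate r, one contributed unit becomes (1 + r) in the shared codebase effort and returns 5.6 × (1 + r) / 11 to the contributor.
Setting this equal to 1: 1 + r = 11/5.6 = 1.9643.
So the minimum matching rate is r = 1.9643 − 1 = 0.964.

0.964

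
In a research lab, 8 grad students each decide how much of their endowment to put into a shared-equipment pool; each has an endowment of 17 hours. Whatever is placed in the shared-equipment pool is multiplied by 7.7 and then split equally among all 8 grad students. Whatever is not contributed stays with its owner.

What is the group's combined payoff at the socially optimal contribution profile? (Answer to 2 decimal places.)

Each contributed unit returns 7.700 to the group as a whole (0.9625 to each of 8 players), which exceeds 1, so the social optimum is full contribution: group total = 7.700 × 136 = 1047.20.

1047.20 hours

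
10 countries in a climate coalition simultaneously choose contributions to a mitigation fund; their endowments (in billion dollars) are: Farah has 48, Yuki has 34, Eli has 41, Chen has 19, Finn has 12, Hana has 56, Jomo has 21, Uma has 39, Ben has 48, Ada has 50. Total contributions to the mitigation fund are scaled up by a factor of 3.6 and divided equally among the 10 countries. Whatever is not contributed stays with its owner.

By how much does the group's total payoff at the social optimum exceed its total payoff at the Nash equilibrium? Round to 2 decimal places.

The private return per contributed unit is 3.6/10 = 0.3600 < 1 for every player regardless of endowment, so the Nash equilibrium is zero contribution and the group total is Σ E_j = 48 + 34 + 41 + 19 + 12 + 56 + 21 + 39 + 48 + 50 = 368.
Each contributed unit returns 3.600 to the group, so the social optimum is full contribution by everyone: group total = 3.600 × 368 = 1324.80.
Efficiency loss = (3.600 − 1) × 368 = 956.80.

956.80 billion dollars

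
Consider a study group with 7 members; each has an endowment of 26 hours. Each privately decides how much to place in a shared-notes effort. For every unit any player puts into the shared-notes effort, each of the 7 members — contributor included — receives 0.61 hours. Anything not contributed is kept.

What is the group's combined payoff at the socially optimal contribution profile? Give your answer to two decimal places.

Each contributed unit returns 4.270 to the group as a whole (0.61 to each of 7 players), which exceeds 1, so the social optimum is full contribution: group total = 4.270 × 182 = 777.14.

777.14 hours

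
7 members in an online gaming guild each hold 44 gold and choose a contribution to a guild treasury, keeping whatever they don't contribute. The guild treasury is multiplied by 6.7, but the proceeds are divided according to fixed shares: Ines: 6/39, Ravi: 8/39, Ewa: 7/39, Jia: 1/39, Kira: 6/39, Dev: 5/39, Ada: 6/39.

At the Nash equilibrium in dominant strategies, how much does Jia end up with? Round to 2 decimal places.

For player j, contributing a unit is worthwhile iff 6.7 × (j's share) ≥ 1, i.e. iff j's share is at least 0.1493.
The shares above 0.1493 belong to Ines, Ravi, Ewa, Kira and Ada, contributing 44 each; the remaining 2 contribute 0. Total contributed: 220.
Jia keeps 44 and receives 6.7 × 220 × 1/39 = 37.79 from the guild treasury, for a payoff of 81.79.

81.79 gold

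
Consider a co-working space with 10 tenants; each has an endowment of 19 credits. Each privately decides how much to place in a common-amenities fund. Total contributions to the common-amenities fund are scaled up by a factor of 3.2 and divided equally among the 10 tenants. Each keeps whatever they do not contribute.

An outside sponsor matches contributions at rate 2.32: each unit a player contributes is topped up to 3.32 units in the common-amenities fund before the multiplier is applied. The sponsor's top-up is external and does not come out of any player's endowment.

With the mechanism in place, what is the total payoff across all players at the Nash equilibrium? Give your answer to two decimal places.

Under the mechanism each unit contributed yields 3.2 × 3.32 / 10 = 1.0624 back to its contributor per unit of net cost, which exceeds 1, making full contribution the dominant choice for everyone.
At the Nash equilibrium everyone contributes 19. Group total payoff = 3.2 × 3.32 × 190 = 2018.56.

2018.56 credits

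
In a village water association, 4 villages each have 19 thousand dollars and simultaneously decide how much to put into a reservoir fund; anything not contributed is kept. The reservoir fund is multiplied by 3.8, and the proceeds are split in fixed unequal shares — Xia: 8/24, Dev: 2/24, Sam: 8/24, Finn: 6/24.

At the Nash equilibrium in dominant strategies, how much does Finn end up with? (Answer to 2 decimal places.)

Player j's private return per contributed unit is 3.8 × (j's share). Contributing is weakly dominant for j when that share is at least 1/3.8 = 0.2632, and contributing 0 is dominant otherwise.
Xia and Sam are above the threshold, contributing 19 each; the remaining 2 contribute 0. Total contributed: 38.
Finn keeps 19 and receives 3.8 × 38 × 6/24 = 36.10 from the reservoir fund, for a payoff of 55.10.

55.10 thousand dollars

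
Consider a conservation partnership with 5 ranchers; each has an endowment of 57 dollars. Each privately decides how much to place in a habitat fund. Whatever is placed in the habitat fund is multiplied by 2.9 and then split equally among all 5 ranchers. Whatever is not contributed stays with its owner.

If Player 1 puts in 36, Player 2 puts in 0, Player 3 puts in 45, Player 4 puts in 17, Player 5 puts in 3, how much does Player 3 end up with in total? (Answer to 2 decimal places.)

70.58 dollars

Total contributed: 36 + 0 + 45 + 17 + 3 = 101.
Each receives 2.9 × 101 / 5 = 58.58 from the habitat fund.
Player 3 keeps 57 − 45 = 12, so Player 3's payoff is 12 + 58.58 = 70.58.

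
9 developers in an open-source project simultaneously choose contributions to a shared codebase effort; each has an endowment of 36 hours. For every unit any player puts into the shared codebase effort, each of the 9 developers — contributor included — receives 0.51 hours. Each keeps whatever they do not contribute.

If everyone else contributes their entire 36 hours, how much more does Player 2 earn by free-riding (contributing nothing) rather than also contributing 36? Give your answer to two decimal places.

17.64 hours

Switching from a contribution of 36 to 0 lets Player 2 keep an extra 36 hours, but lowers the shared codebase effort by 36, which costs Player 2 their own share of that drop: 0.51 × 36 = 18.36.
Net gain = 36 − 18.36 = 17.64. The private return per contributed unit (0.51) is below 1, so free-riding is indeed the best response regardless of what the others do.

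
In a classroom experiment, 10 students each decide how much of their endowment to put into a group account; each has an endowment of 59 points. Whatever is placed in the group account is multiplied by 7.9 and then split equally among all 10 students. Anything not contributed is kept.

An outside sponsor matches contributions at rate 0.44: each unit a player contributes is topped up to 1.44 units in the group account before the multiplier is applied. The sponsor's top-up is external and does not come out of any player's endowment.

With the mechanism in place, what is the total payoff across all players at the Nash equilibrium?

6711.84 points

Under the mechanism each unit contributed yields 7.9 × 1.44 / 10 = 1.1376 back to its contributor per unit of net cost, which exceeds 1, making full contribution the dominant choice for everyone.
So the Nash equilibrium is full contribution by all 10; the group earns 7.9 × 1.44 × 590 = 6711.84.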